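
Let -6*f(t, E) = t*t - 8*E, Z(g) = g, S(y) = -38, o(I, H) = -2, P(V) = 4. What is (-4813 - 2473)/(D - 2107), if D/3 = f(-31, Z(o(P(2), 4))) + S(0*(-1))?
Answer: 14572/5419 ≈ 2.6891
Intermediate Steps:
f(t, E) = -t²/6 + 4*E/3 (f(t, E) = -(t*t - 8*E)/6 = -(t² - 8*E)/6 = -t²/6 + 4*E/3)
D = -1205/2 (D = 3*((-⅙*(-31)² + (4/3)*(-2)) - 38) = 3*((-⅙*961 - 8/3) - 38) = 3*((-961/6 - 8/3) - 38) = 3*(-977/6 - 38) = 3*(-1205/6) = -1205/2 ≈ -602.50)
(-4813 - 2473)/(D - 2107) = (-4813 - 2473)/(-1205/2 - 2107) = -7286/(-5419/2) = -7286*(-2/5419) = 14572/5419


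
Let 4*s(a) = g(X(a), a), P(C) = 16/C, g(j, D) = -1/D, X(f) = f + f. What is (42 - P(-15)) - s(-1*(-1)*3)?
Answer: 863/20 ≈ 43.150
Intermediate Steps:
X(f) = 2*f
s(a) = -1/(4*a) (s(a) = (-1/a)/4 = -1/(4*a))
(42 - P(-15)) - s(-1*(-1)*3) = (42 - 16/(-15)) - (-1)/(4*(-1*(-1)*3)) = (42 - 16*(-1)/15) - (-1)/(4*(1*3)) = (42 - 1*(-16/15)) - (-1)/(4*3) = (42 + 16/15) - (-1)/(4*3) = 646/15 - 1*(-1/12) = 646/15 + 1/12 = 863/20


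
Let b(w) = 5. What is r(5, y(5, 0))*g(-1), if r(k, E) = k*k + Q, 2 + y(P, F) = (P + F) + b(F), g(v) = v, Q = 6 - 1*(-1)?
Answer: -32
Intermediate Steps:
Q = 7 (Q = 6 + 1 = 7)
y(P, F) = 3 + F + P (y(P, F) = -2 + ((P + F) + 5) = -2 + ((F + P) + 5) = -2 + (5 + F + P) = 3 + F + P)
r(k, E) = 7 + k**2 (r(k, E) = k*k + 7 = k**2 + 7 = 7 + k**2)
r(5, y(5, 0))*g(-1) = (7 + 5**2)*(-1) = (7 + 25)*(-1) = 32*(-1) = -32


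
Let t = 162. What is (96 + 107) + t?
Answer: 365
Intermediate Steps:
(96 + 107) + t = (96 + 107) + 162 = 203 + 162 = 365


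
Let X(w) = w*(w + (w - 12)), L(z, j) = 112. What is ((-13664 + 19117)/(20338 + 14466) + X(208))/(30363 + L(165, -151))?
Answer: 417807883/151521700 ≈ 2.7574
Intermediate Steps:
X(w) = w*(-12 + 2*w) (X(w) = w*(w + (-12 + w)) = w*(-12 + 2*w))
((-13664 + 19117)/(20338 + 14466) + X(208))/(30363 + L(165, -151)) = ((-13664 + 19117)/(20338 + 14466) + 2*208*(-6 + 208))/(30363 + 112) = (5453/34804 + 2*208*202)/30475 = (5453*(1/34804) + 84032)*(1/30475) = (779/4972 + 84032)*(1/30475) = (417807883/4972)*(1/30475) = 417807883/151521700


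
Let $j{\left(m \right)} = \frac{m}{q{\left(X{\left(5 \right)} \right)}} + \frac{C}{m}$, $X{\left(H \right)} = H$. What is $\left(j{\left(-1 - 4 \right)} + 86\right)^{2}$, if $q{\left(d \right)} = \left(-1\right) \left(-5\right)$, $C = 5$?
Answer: $7056$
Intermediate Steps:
$q{\left(d \right)} = 5$
$j{\left(m \right)} = \frac{5}{m} + \frac{m}{5}$ ($j{\left(m \right)} = \frac{m}{5} + \frac{5}{m} = \frac{5}{m} + \frac{m}{5}$)
$\left(j{\left(-1 - 4 \right)} + 86\right)^{2} = \left(\left(\frac{5}{-1 - 4} + \frac{-1 - 4}{5}\right) + 86\right)^{2} = \left(\left(\frac{5}{-5} + \frac{1}{5} \left(-5\right)\right) + 86\right)^{2} = \left(\left(5 \left(- \frac{1}{5}\right) - 1\right) + 86\right)^{2} = \left(\left(-1 - 1\right) + 86\right)^{2} = \left(-2 + 86\right)^{2} = 84^{2} = 7056$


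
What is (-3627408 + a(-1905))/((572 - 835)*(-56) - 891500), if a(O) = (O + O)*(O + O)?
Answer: -2722173/219193 ≈ -12.419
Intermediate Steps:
a(O) = 4*O² (a(O) = (2*O)*(2*O) = 4*O²)
(-3627408 + a(-1905))/((572 - 835)*(-56) - 891500) = (-3627408 + 4*(-1905)²)/((572 - 835)*(-56) - 891500) = (-3627408 + 4*3629025)/(-263*(-56) - 891500) = (-3627408 + 14516100)/(14728 - 891500) = 10888692/(-876772) = 10888692*(-1/876772) = -2722173/219193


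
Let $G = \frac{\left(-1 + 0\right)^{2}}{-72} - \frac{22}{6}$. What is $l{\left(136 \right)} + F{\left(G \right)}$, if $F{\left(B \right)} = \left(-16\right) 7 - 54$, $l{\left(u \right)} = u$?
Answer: $-30$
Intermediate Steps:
$G = - \frac{265}{72}$ ($G = \left(-1\right)^{2} \left(- \frac{1}{72}\right) - \frac{11}{3} = 1 \left(- \frac{1}{72}\right) - \frac{11}{3} = - \frac{1}{72} - \frac{11}{3} = - \frac{265}{72} \approx -3.6806$)
$F{\left(B \right)} = -166$ ($F{\left(B \right)} = -112 - 54 = -166$)
$l{\left(136 \right)} + F{\left(G \right)} = 136 - 166 = -30$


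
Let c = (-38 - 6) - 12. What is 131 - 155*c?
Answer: 8811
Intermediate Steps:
c = -56 (c = -44 - 12 = -56)
131 - 155*c = 131 - 155*(-56) = 131 + 8680 = 8811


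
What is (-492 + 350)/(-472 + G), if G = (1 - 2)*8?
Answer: 71/240 ≈ 0.29583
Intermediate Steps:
G = -8 (G = -1*8 = -8)
(-492 + 350)/(-472 + G) = (-492 + 350)/(-472 - 8) = -142/(-480) = -142*(-1/480) = 71/240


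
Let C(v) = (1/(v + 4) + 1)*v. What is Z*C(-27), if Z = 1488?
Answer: -883872/23 ≈ -38429.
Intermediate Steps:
C(v) = v*(1 + 1/(4 + v)) (C(v) = (1/(4 + v) + 1)*v = (1 + 1/(4 + v))*v = v*(1 + 1/(4 + v)))
Z*C(-27) = 1488*(-27*(5 - 27)/(4 - 27)) = 1488*(-27*(-22)/(-23)) = 1488*(-27*(-1/23)*(-22)) = 1488*(-594/23) = -883872/23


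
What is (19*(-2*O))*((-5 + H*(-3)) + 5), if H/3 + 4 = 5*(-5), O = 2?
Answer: -19836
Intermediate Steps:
H = -87 (H = -12 + 3*(5*(-5)) = -12 + 3*(-25) = -12 - 75 = -87)
(19*(-2*O))*((-5 + H*(-3)) + 5) = (19*(-2*2))*((-5 - 87*(-3)) + 5) = (19*(-4))*((-5 + 261) + 5) = -76*(256 + 5) = -76*261 = -19836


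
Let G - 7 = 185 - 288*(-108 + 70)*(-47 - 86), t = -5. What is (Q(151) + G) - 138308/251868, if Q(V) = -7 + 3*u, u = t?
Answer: -91641072971/62967 ≈ -1.4554e+6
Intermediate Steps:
u = -5
Q(V) = -22 (Q(V) = -7 + 3*(-5) = -7 - 15 = -22)
G = -1455360 (G = 7 + (185 - 288*(-108 + 70)*(-47 - 86)) = 7 + (185 - (-10944)*(-133)) = 7 + (185 - 288*5054) = 7 + (185 - 1455552) = 7 - 1455367 = -1455360)
(Q(151) + G) - 138308/251868 = (-22 - 1455360) - 138308/251868 = -1455382 - 138308*1/251868 = -1455382 - 34577/62967 = -91641072971/62967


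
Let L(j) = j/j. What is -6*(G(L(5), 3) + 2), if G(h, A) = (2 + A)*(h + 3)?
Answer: -132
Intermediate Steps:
L(j) = 1
G(h, A) = (2 + A)*(3 + h)
-6*(G(L(5), 3) + 2) = -6*((6 + 2*1 + 3*3 + 3*1) + 2) = -6*((6 + 2 + 9 + 3) + 2) = -6*(20 + 2) = -6*22 = -132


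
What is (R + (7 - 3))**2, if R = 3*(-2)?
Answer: 4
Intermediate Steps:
R = -6
(R + (7 - 3))**2 = (-6 + (7 - 3))**2 = (-6 + 4)**2 = (-2)**2 = 4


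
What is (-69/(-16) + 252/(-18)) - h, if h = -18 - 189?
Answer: 3157/16 ≈ 197.31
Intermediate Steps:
h = -207
(-69/(-16) + 252/(-18)) - h = (-69/(-16) + 252/(-18)) - 1*(-207) = (-69*(-1/16) + 252*(-1/18)) + 207 = (69/16 - 14) + 207 = -155/16 + 207 = 3157/16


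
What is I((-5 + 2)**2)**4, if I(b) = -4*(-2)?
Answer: 4096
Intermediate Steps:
I(b) = 8
I((-5 + 2)**2)**4 = 8**4 = 4096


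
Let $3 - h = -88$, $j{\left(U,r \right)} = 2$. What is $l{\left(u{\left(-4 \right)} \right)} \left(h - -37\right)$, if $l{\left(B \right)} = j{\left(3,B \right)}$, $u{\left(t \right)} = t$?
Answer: $256$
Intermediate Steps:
$h = 91$ ($h = 3 - -88 = 3 + 88 = 91$)
$l{\left(B \right)} = 2$
$l{\left(u{\left(-4 \right)} \right)} \left(h - -37\right) = 2 \left(91 - -37\right) = 2 \left(91 + \left(-40 + 77\right)\right) = 2 \left(91 + 37\right) = 2 \cdot 128 = 256$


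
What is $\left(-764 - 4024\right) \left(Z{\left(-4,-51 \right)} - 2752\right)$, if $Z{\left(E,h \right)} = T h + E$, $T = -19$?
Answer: $8556156$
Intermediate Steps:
$Z{\left(E,h \right)} = E - 19 h$ ($Z{\left(E,h \right)} = - 19 h + E = E - 19 h$)
$\left(-764 - 4024\right) \left(Z{\left(-4,-51 \right)} - 2752\right) = \left(-764 - 4024\right) \left(\left(-4 - -969\right) - 2752\right) = - 4788 \left(\left(-4 + 969\right) - 2752\right) = - 4788 \left(965 - 2752\right) = \left(-4788\right) \left(-1787\right) = 8556156$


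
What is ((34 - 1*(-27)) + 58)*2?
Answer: 238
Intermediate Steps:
((34 - 1*(-27)) + 58)*2 = ((34 + 27) + 58)*2 = (61 + 58)*2 = 119*2 = 238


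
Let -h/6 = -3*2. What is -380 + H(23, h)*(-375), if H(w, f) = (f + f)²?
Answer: -1944380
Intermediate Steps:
h = 36 (h = -(-18)*2 = -6*(-6) = 36)
H(w, f) = 4*f² (H(w, f) = (2*f)² = 4*f²)
-380 + H(23, h)*(-375) = -380 + (4*36²)*(-375) = -380 + (4*1296)*(-375) = -380 + 5184*(-375) = -380 - 1944000 = -1944380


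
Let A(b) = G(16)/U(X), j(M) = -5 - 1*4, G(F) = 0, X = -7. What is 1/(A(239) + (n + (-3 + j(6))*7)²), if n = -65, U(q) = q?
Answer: 1/22201 ≈ 4.5043e-5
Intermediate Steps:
j(M) = -9 (j(M) = -5 - 4 = -9)
A(b) = 0 (A(b) = 0/(-7) = 0*(-⅐) = 0)
1/(A(239) + (n + (-3 + j(6))*7)²) = 1/(0 + (-65 + (-3 - 9)*7)²) = 1/(0 + (-65 - 12*7)²) = 1/(0 + (-65 - 84)²) = 1/(0 + (-149)²) = 1/(0 + 22201) = 1/22201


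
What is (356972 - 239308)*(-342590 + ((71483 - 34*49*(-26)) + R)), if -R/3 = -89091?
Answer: 4645610048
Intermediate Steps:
R = 267273 (R = -3*(-89091) = 267273)
(356972 - 239308)*(-342590 + ((71483 - 34*49*(-26)) + R)) = (356972 - 239308)*(-342590 + ((71483 - 34*49*(-26)) + 267273)) = 117664*(-342590 + ((71483 - 1666*(-26)) + 267273)) = 117664*(-342590 + ((71483 + 43316) + 267273)) = 117664*(-342590 + (114799 + 267273)) = 117664*(-342590 + 382072) = 117664*39482 = 4645610048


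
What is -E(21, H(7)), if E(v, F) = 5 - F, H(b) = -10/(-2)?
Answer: 0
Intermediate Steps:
H(b) = 5 (H(b) = -10*(-½) = 5)
-E(21, H(7)) = -(5 - 1*5) = -(5 - 5) = -1*0 = 0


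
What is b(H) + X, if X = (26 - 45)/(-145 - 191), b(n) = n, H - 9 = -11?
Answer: -653/336 ≈ -1.9435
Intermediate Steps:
H = -2 (H = 9 - 11 = -2)
X = 19/336 (X = -19/(-336) = -19*(-1/336) = 19/336 ≈ 0.056548)
b(H) + X = -2 + 19/336 = -653/336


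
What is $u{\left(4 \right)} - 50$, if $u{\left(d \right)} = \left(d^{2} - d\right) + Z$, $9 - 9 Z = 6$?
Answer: $- \frac{113}{3} \approx -37.667$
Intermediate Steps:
$Z = \frac{1}{3}$ ($Z = 1 - \frac{2}{3} = \frac{1}{3} \approx 0.33333$)
$u{\left(d \right)} = \frac{1}{3} + d^{2} - d$ ($u{\left(d \right)} = \left(d^{2} - d\right) + \frac{1}{3} = \frac{1}{3} + d^{2} - d$)
$u{\left(4 \right)} - 50 = \left(\frac{1}{3} + 4^{2} - 4\right) - 50 = \left(\frac{1}{3} + 16 - 4\right) - 50 = \frac{37}{3} - 50 = - \frac{113}{3}$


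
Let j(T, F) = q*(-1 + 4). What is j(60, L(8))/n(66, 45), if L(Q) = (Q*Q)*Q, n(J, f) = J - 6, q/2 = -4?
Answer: -⅖ ≈ -0.40000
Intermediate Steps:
q = -8 (q = 2*(-4) = -8)
n(J, f) = -6 + J
L(Q) = Q³ (L(Q) = Q²*Q = Q³)
j(T, F) = -24 (j(T, F) = -8*(-1 + 4) = -8*3 = -24)
j(60, L(8))/n(66, 45) = -24/(-6 + 66) = -24/60 = -24*1/60 = -⅖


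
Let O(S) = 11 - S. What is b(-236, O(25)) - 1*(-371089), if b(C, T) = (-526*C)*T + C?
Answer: -1367051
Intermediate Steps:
b(C, T) = C - 526*C*T (b(C, T) = -526*C*T + C = C - 526*C*T)
b(-236, O(25)) - 1*(-371089) = -236*(1 - 526*(11 - 1*25)) - 1*(-371089) = -236*(1 - 526*(11 - 25)) + 371089 = -236*(1 - 526*(-14)) + 371089 = -236*(1 + 7364) + 371089 = -236*7365 + 371089 = -1738140 + 371089 = -1367051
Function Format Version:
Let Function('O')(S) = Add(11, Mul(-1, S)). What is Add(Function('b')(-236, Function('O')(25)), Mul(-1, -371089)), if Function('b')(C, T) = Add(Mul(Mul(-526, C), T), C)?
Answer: -1367051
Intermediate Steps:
Function('b')(C, T) = Add(C, Mul(-526, C, T)) (Function('b')(C, T) = Add(Mul(-526, C, T), C) = Add(C, Mul(-526, C, T)))
Add(Function('b')(-236, Function('O')(25)), Mul(-1, -371089)) = Add(Mul(-236, Add(1, Mul(-526, Add(11, Mul(-1, 25))))), Mul(-1, -371089)) = Add(Mul(-236, Add(1, Mul(-526, Add(11, -25)))), 371089) = Add(Mul(-236, Add(1, Mul(-526, -14))), 371089) = Add(Mul(-236, Add(1, 7364)), 371089) = Add(Mul(-236, 7365), 371089) = Add(-1738140, 371089) = -1367051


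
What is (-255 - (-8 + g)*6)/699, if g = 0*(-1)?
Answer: -69/233 ≈ -0.29614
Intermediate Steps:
g = 0
(-255 - (-8 + g)*6)/699 = (-255 - (-8 + 0)*6)/699 = (-255 - (-8)*6)*(1/699) = (-255 - 1*(-48))*(1/699) = (-255 + 48)*(1/699) = -207*1/699 = -69/233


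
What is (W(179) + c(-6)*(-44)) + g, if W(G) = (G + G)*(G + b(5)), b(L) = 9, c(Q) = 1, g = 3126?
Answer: 70386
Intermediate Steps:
W(G) = 2*G*(9 + G) (W(G) = (G + G)*(G + 9) = (2*G)*(9 + G) = 2*G*(9 + G))
(W(179) + c(-6)*(-44)) + g = (2*179*(9 + 179) + 1*(-44)) + 3126 = (2*179*188 - 44) + 3126 = (67304 - 44) + 3126 = 67260 + 3126 = 70386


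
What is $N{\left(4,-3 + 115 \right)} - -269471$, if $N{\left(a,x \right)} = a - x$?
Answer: $269363$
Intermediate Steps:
$N{\left(4,-3 + 115 \right)} - -269471 = \left(4 - \left(-3 + 115\right)\right) - -269471 = \left(4 - 112\right) + 269471 = -108 + 269471 = 269363$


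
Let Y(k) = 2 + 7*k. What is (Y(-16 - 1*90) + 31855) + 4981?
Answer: 36096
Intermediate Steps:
(Y(-16 - 1*90) + 31855) + 4981 = ((2 + 7*(-16 - 1*90)) + 31855) + 4981 = ((2 + 7*(-16 - 90)) + 31855) + 4981 = ((2 + 7*(-106)) + 31855) + 4981 = ((2 - 742) + 31855) + 4981 = (-740 + 31855) + 4981 = 31115 + 4981 = 36096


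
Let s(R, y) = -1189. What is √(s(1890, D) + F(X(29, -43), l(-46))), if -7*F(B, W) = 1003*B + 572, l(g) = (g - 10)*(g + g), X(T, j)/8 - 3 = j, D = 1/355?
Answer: √2184455/7 ≈ 211.14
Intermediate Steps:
D = 1/355 ≈ 0.0028169
X(T, j) = 24 + 8*j
l(g) = 2*g*(-10 + g) (l(g) = (-10 + g)*(2*g) = 2*g*(-10 + g))
F(B, W) = -572/7 - 1003*B/7 (F(B, W) = -(1003*B + 572)/7 = -(572 + 1003*B)/7 = -572/7 - 1003*B/7)
√(s(1890, D) + F(X(29, -43), l(-46))) = √(-1189 + (-572/7 - 1003*(24 + 8*(-43))/7)) = √(-1189 + (-572/7 - 1003*(24 - 344)/7)) = √(-1189 + (-572/7 - 1003/7*(-320))) = √(-1189 + (-572/7 + 320960/7)) = √(-1189 + 320388/7) = √(312065/7) = √2184455/7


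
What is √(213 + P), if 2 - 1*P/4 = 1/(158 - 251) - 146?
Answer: √6962817/93 ≈ 28.373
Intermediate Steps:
P = 55060/93 (P = 8 - 4*(1/(158 - 251) - 146) = 8 - 4*(1/(-93) - 146) = 8 - 4*(-1/93 - 146) = 8 - 4*(-13579/93) = 8 + 54316/93 = 55060/93 ≈ 592.04)
√(213 + P) = √(213 + 55060/93) = √(74869/93) = √6962817/93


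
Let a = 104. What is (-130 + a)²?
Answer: 676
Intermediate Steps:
(-130 + a)² = (-130 + 104)² = (-26)² = 676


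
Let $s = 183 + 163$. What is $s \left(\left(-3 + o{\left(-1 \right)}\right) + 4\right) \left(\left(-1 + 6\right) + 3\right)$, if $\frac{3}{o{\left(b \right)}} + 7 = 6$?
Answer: $-5536$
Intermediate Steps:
$o{\left(b \right)} = -3$ ($o{\left(b \right)} = \frac{3}{-7 + 6} = \frac{3}{-1} = 3 \left(-1\right) = -3$)
$s = 346$
$s \left(\left(-3 + o{\left(-1 \right)}\right) + 4\right) \left(\left(-1 + 6\right) + 3\right) = 346 \left(\left(-3 - 3\right) + 4\right) \left(\left(-1 + 6\right) + 3\right) = 346 \left(-6 + 4\right) \left(5 + 3\right) = 346 \left(\left(-2\right) 8\right) = 346 \left(-16\right) = -5536$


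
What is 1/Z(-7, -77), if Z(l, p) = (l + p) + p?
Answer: -1/161 ≈ -0.0062112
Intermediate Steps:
Z(l, p) = l + 2*p
1/Z(-7, -77) = 1/(-7 + 2*(-77)) = 1/(-7 - 154) = 1/(-161) = -1/161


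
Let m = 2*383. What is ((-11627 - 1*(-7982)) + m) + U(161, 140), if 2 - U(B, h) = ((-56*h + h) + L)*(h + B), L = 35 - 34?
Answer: 2314522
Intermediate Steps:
L = 1
U(B, h) = 2 - (1 - 55*h)*(B + h) (U(B, h) = 2 - ((-56*h + h) + 1)*(h + B) = 2 - (-55*h + 1)*(B + h) = 2 - (1 - 55*h)*(B + h))
m = 766
((-11627 - 1*(-7982)) + m) + U(161, 140) = ((-11627 - 1*(-7982)) + 766) + (2 - 1*161 - 1*140 + 55*140² + 55*161*140) = ((-11627 + 7982) + 766) + (2 - 161 - 140 + 55*19600 + 1239700) = (-3645 + 766) + (2 - 161 - 140 + 1078000 + 1239700) = -2879 + 2317401 = 2314522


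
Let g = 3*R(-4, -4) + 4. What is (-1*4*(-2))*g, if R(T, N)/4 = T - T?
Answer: 32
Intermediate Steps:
R(T, N) = 0 (R(T, N) = 4*(T - T) = 4*0 = 0)
g = 4 (g = 3*0 + 4 = 0 + 4 = 4)
(-1*4*(-2))*g = (-1*4*(-2))*4 = -4*(-2)*4 = 8*4 = 32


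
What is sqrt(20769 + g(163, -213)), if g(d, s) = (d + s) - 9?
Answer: sqrt(20710) ≈ 143.91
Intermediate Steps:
g(d, s) = -9 + d + s
sqrt(20769 + g(163, -213)) = sqrt(20769 + (-9 + 163 - 213)) = sqrt(20769 - 59) = sqrt(20710)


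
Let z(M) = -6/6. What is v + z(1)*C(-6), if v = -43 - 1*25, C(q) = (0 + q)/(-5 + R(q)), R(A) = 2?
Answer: -70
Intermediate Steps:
C(q) = -q/3 (C(q) = (0 + q)/(-5 + 2) = q/(-3) = q*(-1/3) = -q/3)
v = -68 (v = -43 - 25 = -68)
z(M) = -1 (z(M) = -6*1/6 = -1)
v + z(1)*C(-6) = -68 - (-1)*(-6)/3 = -68 - 1*2 = -68 - 2 = -70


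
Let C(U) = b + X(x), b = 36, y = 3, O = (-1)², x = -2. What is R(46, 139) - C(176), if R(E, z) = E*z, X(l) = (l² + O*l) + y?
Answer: 6353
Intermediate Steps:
O = 1
X(l) = 3 + l + l² (X(l) = (l² + 1*l) + 3 = (l² + l) + 3 = (l + l²) + 3 = 3 + l + l²)
C(U) = 41 (C(U) = 36 + (3 - 2 + (-2)²) = 36 + (3 - 2 + 4) = 36 + 5 = 41)
R(46, 139) - C(176) = 46*139 - 1*41 = 6394 - 41 = 6353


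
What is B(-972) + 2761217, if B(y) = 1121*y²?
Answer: 1061864081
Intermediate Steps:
B(-972) + 2761217 = 1121*(-972)² + 2761217 = 1121*944784 + 2761217 = 1059102864 + 2761217 = 1061864081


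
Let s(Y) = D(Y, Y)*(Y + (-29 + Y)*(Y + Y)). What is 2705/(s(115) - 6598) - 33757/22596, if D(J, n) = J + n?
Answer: -3212148283/2150975379 ≈ -1.4933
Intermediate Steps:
s(Y) = 2*Y*(Y + 2*Y*(-29 + Y)) (s(Y) = (Y + Y)*(Y + (-29 + Y)*(Y + Y)) = (2*Y)*(Y + (-29 + Y)*(2*Y)) = (2*Y)*(Y + 2*Y*(-29 + Y)) = 2*Y*(Y + 2*Y*(-29 + Y)))
2705/(s(115) - 6598) - 33757/22596 = 2705/(115**2*(-114 + 4*115) - 6598) - 33757/22596 = 2705/(13225*(-114 + 460) - 6598) - 33757*1/22596 = 2705/(13225*346 - 6598) - 33757/22596 = 2705/(4575850 - 6598) - 33757/22596 = 2705/4569252 - 33757/22596 = -3212148283/2150975379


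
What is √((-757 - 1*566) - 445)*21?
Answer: 42*I*√442 ≈ 883.0*I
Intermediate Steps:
√((-757 - 1*566) - 445)*21 = √((-757 - 566) - 445)*21 = √(-1323 - 445)*21 = √(-1768)*21 = (2*I*√442)*21 = 42*I*√442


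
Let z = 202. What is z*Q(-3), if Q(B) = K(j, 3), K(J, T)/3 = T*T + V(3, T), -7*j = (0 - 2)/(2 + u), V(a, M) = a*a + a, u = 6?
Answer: 12726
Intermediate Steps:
V(a, M) = a + a² (V(a, M) = a² + a = a + a²)
j = 1/28 (j = -(0 - 2)/(7*(2 + 6)) = -(-2)/(7*8) = -⅐*(-¼) = 1/28 ≈ 0.035714)
K(J, T) = 36 + 3*T² (K(J, T) = 3*(T*T + 3*(1 + 3)) = 3*(T² + 3*4) = 3*(T² + 12) = 3*(12 + T²) = 36 + 3*T²)
Q(B) = 63 (Q(B) = 36 + 3*3² = 36 + 3*9 = 36 + 27 = 63)
z*Q(-3) = 202*63 = 12726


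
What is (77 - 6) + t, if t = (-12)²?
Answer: 215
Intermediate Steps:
t = 144
(77 - 6) + t = (77 - 6) + 144 = 71 + 144 = 215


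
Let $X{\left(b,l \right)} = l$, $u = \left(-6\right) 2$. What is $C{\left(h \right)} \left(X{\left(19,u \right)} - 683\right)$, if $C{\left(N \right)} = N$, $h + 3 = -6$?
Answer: $6255$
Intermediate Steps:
$u = -12$
$h = -9$ ($h = -3 - 6 = -9$)
$C{\left(h \right)} \left(X{\left(19,u \right)} - 683\right) = - 9 \left(-12 - 683\right) = \left(-9\right) \left(-695\right) = 6255$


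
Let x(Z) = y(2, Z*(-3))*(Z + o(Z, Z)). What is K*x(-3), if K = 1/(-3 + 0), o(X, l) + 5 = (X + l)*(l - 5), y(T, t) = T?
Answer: -80/3 ≈ -26.667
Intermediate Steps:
o(X, l) = -5 + (-5 + l)*(X + l) (o(X, l) = -5 + (X + l)*(l - 5) = -5 + (X + l)*(-5 + l) = -5 + (-5 + l)*(X + l))
x(Z) = -10 - 18*Z + 4*Z**2 (x(Z) = 2*(Z + (-5 + Z**2 - 5*Z - 5*Z + Z*Z)) = 2*(Z + (-5 + Z**2 - 5*Z - 5*Z + Z**2)) = 2*(Z + (-5 - 10*Z + 2*Z**2)) = 2*(-5 - 9*Z + 2*Z**2) = -10 - 18*Z + 4*Z**2)
K = -1/3 (K = 1/(-3) = -1/3 ≈ -0.33333)
K*x(-3) = -(-10 - 18*(-3) + 4*(-3)**2)/3 = -(-10 + 54 + 4*9)/3 = -(-10 + 54 + 36)/3 = -1/3*80 = -80/3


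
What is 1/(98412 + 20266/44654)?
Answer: 22327/2197254857 ≈ 1.0161e-5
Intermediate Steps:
1/(98412 + 20266/44654) = 1/(98412 + 20266*(1/44654)) = 1/(98412 + 10133/22327) = 1/(2197254857/22327) = 22327/2197254857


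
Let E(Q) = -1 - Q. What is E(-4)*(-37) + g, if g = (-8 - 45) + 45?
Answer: -119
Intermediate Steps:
g = -8 (g = -53 + 45 = -8)
E(-4)*(-37) + g = (-1 - 1*(-4))*(-37) - 8 = (-1 + 4)*(-37) - 8 = 3*(-37) - 8 = -111 - 8 = -119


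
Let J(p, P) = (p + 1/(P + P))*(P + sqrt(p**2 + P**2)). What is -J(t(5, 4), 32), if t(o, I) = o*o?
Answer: -1601/2 - 1601*sqrt(1649)/64 ≈ -1816.3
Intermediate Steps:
t(o, I) = o**2
J(p, P) = (P + sqrt(P**2 + p**2))*(p + 1/(2*P)) (J(p, P) = (p + 1/(2*P))*(P + sqrt(P**2 + p**2)) = (P + sqrt(P**2 + p**2))*(p + 1/(2*P)))
-J(t(5, 4), 32) = -(1/2 + 32*5**2 + 5**2*sqrt(32**2 + (5**2)**2) + (1/2)*sqrt(32**2 + (5**2)**2)/32) = -(1/2 + 32*25 + 25*sqrt(1024 + 25**2) + (1/2)*(1/32)*sqrt(1024 + 25**2)) = -(1/2 + 800 + 25*sqrt(1024 + 625) + (1/2)*(1/32)*sqrt(1024 + 625)) = -(1/2 + 800 + 25*sqrt(1649) + (1/2)*(1/32)*sqrt(1649)) = -(1/2 + 800 + 25*sqrt(1649) + sqrt(1649)/64) = -(1601/2 + 1601*sqrt(1649)/64) = -1601/2 - 1601*sqrt(1649)/64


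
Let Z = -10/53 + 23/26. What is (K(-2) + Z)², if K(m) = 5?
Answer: 61606801/1898884 ≈ 32.444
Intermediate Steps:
Z = 959/1378 (Z = -10*1/53 + 23*(1/26) = -10/53 + 23/26 = 959/1378 ≈ 0.69594)
(K(-2) + Z)² = (5 + 959/1378)² = (7849/1378)² = 61606801/1898884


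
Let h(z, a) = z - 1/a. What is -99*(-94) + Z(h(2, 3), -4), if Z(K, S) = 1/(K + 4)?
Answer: 158205/17 ≈ 9306.2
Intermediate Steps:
Z(K, S) = 1/(4 + K)
-99*(-94) + Z(h(2, 3), -4) = -99*(-94) + 1/(4 + (2 - 1/3)) = 9306 + 1/(4 + (2 - 1*⅓)) = 9306 + 1/(4 + (2 - ⅓)) = 9306 + 1/(4 + 5/3) = 9306 + 1/(17/3) = 9306 + 3/17 = 158205/17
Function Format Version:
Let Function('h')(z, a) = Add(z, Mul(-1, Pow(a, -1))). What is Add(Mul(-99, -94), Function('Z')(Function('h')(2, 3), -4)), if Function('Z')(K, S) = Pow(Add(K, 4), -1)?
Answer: Rational(158205, 17) ≈ 9306.2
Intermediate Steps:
Function('Z')(K, S) = Pow(Add(4, K), -1)
Add(Mul(-99, -94), Function('Z')(Function('h')(2, 3), -4)) = Add(Mul(-99, -94), Pow(Add(4, Add(2, Mul(-1, Pow(3, -1)))), -1)) = Add(9306, Pow(Add(4, Add(2, Mul(-1, Rational(1, 3)))), -1)) = Add(9306, Pow(Add(4, Add(2, Rational(-1, 3))), -1)) = Add(9306, Pow(Add(4, Rational(5, 3)), -1)) = Add(9306, Pow(Rational(17, 3), -1)) = Add(9306, Rational(3, 17)) = Rational(158205, 17)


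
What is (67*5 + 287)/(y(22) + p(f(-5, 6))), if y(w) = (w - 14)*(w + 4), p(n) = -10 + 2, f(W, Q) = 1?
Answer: 311/100 ≈ 3.1100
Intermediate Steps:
p(n) = -8
y(w) = (-14 + w)*(4 + w)
(67*5 + 287)/(y(22) + p(f(-5, 6))) = (67*5 + 287)/((-56 + 22² - 10*22) - 8) = (335 + 287)/((-56 + 484 - 220) - 8) = 622/(208 - 8) = 622/200 = 622*(1/200) = 311/100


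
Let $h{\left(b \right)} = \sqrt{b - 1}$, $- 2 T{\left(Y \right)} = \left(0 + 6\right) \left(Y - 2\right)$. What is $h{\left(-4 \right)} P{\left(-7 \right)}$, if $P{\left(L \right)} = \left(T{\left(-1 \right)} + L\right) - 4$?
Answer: $- 2 i \sqrt{5} \approx - 4.4721 i$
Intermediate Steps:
$T{\left(Y \right)} = 6 - 3 Y$ ($T{\left(Y \right)} = - \frac{\left(0 + 6\right) \left(Y - 2\right)}{2} = - \frac{6 \left(-2 + Y\right)}{2} = - \frac{-12 + 6 Y}{2} = 6 - 3 Y$)
$P{\left(L \right)} = 5 + L$ ($P{\left(L \right)} = \left(\left(6 - -3\right) + L\right) - 4 = \left(\left(6 + 3\right) + L\right) - 4 = \left(9 + L\right) - 4 = 5 + L$)
$h{\left(b \right)} = \sqrt{-1 + b}$
$h{\left(-4 \right)} P{\left(-7 \right)} = \sqrt{-1 - 4} \left(5 - 7\right) = \sqrt{-5} \left(-2\right) = i \sqrt{5} \left(-2\right) = - 2 i \sqrt{5}$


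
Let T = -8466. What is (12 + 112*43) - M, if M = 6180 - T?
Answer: -9818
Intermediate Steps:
M = 14646 (M = 6180 - 1*(-8466) = 6180 + 8466 = 14646)
(12 + 112*43) - M = (12 + 112*43) - 1*14646 = (12 + 4816) - 14646 = 4828 - 14646 = -9818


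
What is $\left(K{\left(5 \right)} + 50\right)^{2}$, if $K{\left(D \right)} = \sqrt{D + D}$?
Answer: $\left(50 + \sqrt{10}\right)^{2} \approx 2826.2$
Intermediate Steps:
$K{\left(D \right)} = \sqrt{2} \sqrt{D}$ ($K{\left(D \right)} = \sqrt{2 D} = \sqrt{2} \sqrt{D}$)
$\left(K{\left(5 \right)} + 50\right)^{2} = \left(\sqrt{2} \sqrt{5} + 50\right)^{2} = \left(\sqrt{10} + 50\right)^{2} = \left(50 + \sqrt{10}\right)^{2}$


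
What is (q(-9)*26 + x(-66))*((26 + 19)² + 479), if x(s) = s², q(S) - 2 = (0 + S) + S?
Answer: 9865760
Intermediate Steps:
q(S) = 2 + 2*S (q(S) = 2 + ((0 + S) + S) = 2 + (S + S) = 2 + 2*S)
(q(-9)*26 + x(-66))*((26 + 19)² + 479) = ((2 + 2*(-9))*26 + (-66)²)*((26 + 19)² + 479) = ((2 - 18)*26 + 4356)*(45² + 479) = (-16*26 + 4356)*(2025 + 479) = (-416 + 4356)*2504 = 3940*2504 = 9865760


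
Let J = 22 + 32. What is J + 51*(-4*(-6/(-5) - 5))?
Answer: 4146/5 ≈ 829.20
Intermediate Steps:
J = 54
J + 51*(-4*(-6/(-5) - 5)) = 54 + 51*(-4*(-6/(-5) - 5)) = 54 + 51*(-4*(-6*(-⅕) - 5)) = 54 + 51*(-4*(6/5 - 5)) = 54 + 51*(-4*(-19/5)) = 54 + 51*(76/5) = 54 + 3876/5 = 4146/5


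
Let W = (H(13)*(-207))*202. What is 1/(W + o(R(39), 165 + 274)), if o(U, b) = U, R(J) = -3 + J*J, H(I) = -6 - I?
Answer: 1/795984 ≈ 1.2563e-6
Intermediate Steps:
R(J) = -3 + J²
W = 794466 (W = ((-6 - 1*13)*(-207))*202 = ((-6 - 13)*(-207))*202 = -19*(-207)*202 = 3933*202 = 794466)
1/(W + o(R(39), 165 + 274)) = 1/(794466 + (-3 + 39²)) = 1/(794466 + (-3 + 1521)) = 1/(794466 + 1518) = 1/795984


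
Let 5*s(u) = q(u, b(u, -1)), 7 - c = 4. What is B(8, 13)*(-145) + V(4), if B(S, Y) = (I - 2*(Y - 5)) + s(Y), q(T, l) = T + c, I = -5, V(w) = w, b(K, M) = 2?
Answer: 2585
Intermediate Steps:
c = 3 (c = 7 - 1*4 = 7 - 4 = 3)
q(T, l) = 3 + T (q(T, l) = T + 3 = 3 + T)
s(u) = 3/5 + u/5 (s(u) = (3 + u)/5 = 3/5 + u/5)
B(S, Y) = 28/5 - 9*Y/5 (B(S, Y) = (-5 - 2*(Y - 5)) + (3/5 + Y/5) = (-5 - 2*(-5 + Y)) + (3/5 + Y/5) = (-5 + (10 - 2*Y)) + (3/5 + Y/5) = (5 - 2*Y) + (3/5 + Y/5) = 28/5 - 9*Y/5)
B(8, 13)*(-145) + V(4) = (28/5 - 9/5*13)*(-145) + 4 = (28/5 - 117/5)*(-145) + 4 = -89/5*(-145) + 4 = 2581 + 4 = 2585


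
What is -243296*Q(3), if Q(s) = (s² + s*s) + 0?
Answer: -4379328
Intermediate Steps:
Q(s) = 2*s² (Q(s) = (s² + s²) + 0 = 2*s² + 0 = 2*s²)
-243296*Q(3) = -486592*3² = -486592*9 = -243296*18 = -4379328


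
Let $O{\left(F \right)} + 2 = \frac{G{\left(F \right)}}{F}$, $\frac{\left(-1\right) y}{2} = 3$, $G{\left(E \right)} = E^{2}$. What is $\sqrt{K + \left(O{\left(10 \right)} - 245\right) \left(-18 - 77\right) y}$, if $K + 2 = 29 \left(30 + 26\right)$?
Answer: $2 i \sqrt{33367} \approx 365.33 i$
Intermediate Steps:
$K = 1622$ ($K = -2 + 29 \left(30 + 26\right) = -2 + 29 \cdot 56 = -2 + 1624 = 1622$)
$y = -6$ ($y = \left(-2\right) 3 = -6$)
$O{\left(F \right)} = -2 + F$ ($O{\left(F \right)} = -2 + \frac{F^{2}}{F} = -2 + F$)
$\sqrt{K + \left(O{\left(10 \right)} - 245\right) \left(-18 - 77\right) y} = \sqrt{1622 + \left(\left(-2 + 10\right) - 245\right) \left(-18 - 77\right) \left(-6\right)} = \sqrt{1622 + \left(8 - 245\right) \left(-95\right) \left(-6\right)} = \sqrt{1622 + \left(-237\right) \left(-95\right) \left(-6\right)} = \sqrt{1622 + 22515 \left(-6\right)} = \sqrt{1622 - 135090} = \sqrt{-133468} = 2 i \sqrt{33367}$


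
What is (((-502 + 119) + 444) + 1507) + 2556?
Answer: 4124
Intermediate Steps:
(((-502 + 119) + 444) + 1507) + 2556 = ((-383 + 444) + 1507) + 2556 = (61 + 1507) + 2556 = 1568 + 2556 = 4124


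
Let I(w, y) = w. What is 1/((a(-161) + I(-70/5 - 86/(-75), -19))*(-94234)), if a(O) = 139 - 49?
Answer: -75/545237924 ≈ -1.3755e-7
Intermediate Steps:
a(O) = 90
1/((a(-161) + I(-70/5 - 86/(-75), -19))*(-94234)) = 1/((90 + (-70/5 - 86/(-75)))*(-94234)) = -1/94234/(90 + (-70*⅕ - 86*(-1/75))) = -1/94234/(90 + (-14 + 86/75)) = -1/94234/(90 - 964/75) = -1/94234/(5786/75) = (75/5786)*(-1/94234) = -75/545237924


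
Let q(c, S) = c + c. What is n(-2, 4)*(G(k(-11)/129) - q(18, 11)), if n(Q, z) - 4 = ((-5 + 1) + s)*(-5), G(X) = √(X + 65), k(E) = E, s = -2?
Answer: -1224 + 34*√1080246/129 ≈ -950.06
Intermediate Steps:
G(X) = √(65 + X)
q(c, S) = 2*c
n(Q, z) = 34 (n(Q, z) = 4 + ((-5 + 1) - 2)*(-5) = 4 + (-4 - 2)*(-5) = 4 - 6*(-5) = 4 + 30 = 34)
n(-2, 4)*(G(k(-11)/129) - q(18, 11)) = 34*(√(65 - 11/129) - 2*18) = 34*(√(65 - 11*1/129) - 1*36) = 34*(√(65 - 11/129) - 36) = 34*(√(8374/129) - 36) = 34*(√1080246/129 - 36) = 34*(-36 + √1080246/129) = -1224 + 34*√1080246/129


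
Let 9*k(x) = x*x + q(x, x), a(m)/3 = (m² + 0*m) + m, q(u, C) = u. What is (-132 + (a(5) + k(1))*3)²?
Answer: 173056/9 ≈ 19228.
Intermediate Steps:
a(m) = 3*m + 3*m² (a(m) = 3*((m² + 0*m) + m) = 3*((m² + 0) + m) = 3*(m² + m) = 3*(m + m²) = 3*m + 3*m²)
k(x) = x/9 + x²/9 (k(x) = (x*x + x)/9 = (x² + x)/9 = (x + x²)/9 = x/9 + x²/9)
(-132 + (a(5) + k(1))*3)² = (-132 + (3*5*(1 + 5) + (⅑)*1*(1 + 1))*3)² = (-132 + (3*5*6 + (⅑)*1*2)*3)² = (-132 + (90 + 2/9)*3)² = (-132 + (812/9)*3)² = (-132 + 812/3)² = (416/3)² = 173056/9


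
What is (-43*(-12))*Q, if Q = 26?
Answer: 13416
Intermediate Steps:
(-43*(-12))*Q = -43*(-12)*26 = 516*26 = 13416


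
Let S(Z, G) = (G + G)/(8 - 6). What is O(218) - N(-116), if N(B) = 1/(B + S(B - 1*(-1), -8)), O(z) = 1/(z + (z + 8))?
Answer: 71/6882 ≈ 0.010317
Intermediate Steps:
S(Z, G) = G (S(Z, G) = (2*G)/2 = (2*G)*(1/2) = G)
O(z) = 1/(8 + 2*z) (O(z) = 1/(z + (8 + z)) = 1/(8 + 2*z))
N(B) = 1/(-8 + B) (N(B) = 1/(B - 8) = 1/(-8 + B))
O(218) - N(-116) = 1/(2*(4 + 218)) - 1/(-8 - 116) = (1/2)/222 - 1/(-124) = (1/2)*(1/222) - 1*(-1/124) = 1/444 + 1/124 = 71/6882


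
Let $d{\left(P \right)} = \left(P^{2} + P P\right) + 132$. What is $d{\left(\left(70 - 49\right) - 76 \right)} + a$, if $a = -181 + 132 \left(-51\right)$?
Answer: $-731$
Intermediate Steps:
$a = -6913$ ($a = -181 - 6732 = -6913$)
$d{\left(P \right)} = 132 + 2 P^{2}$ ($d{\left(P \right)} = \left(P^{2} + P^{2}\right) + 132 = 2 P^{2} + 132 = 132 + 2 P^{2}$)
$d{\left(\left(70 - 49\right) - 76 \right)} + a = \left(132 + 2 \left(\left(70 - 49\right) - 76\right)^{2}\right) - 6913 = \left(132 + 2 \left(21 - 76\right)^{2}\right) - 6913 = \left(132 + 2 \left(-55\right)^{2}\right) - 6913 = \left(132 + 2 \cdot 3025\right) - 6913 = \left(132 + 6050\right) - 6913 = 6182 - 6913 = -731$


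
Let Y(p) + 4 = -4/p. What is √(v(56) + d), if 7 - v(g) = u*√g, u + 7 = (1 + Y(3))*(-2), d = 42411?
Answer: √(381762 - 30*√14)/3 ≈ 205.93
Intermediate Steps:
Y(p) = -4 - 4/p
u = 5/3 (u = -7 + (1 + (-4 - 4/3))*(-2) = -7 + (1 - 16/3)*(-2) = -7 - 13/3*(-2) = -7 + 26/3 = 5/3 ≈ 1.6667)
v(g) = 7 - 5*√g/3
√(v(56) + d) = √((7 - 10*√14/3) + 42411) = √(42418 - 10*√14/3)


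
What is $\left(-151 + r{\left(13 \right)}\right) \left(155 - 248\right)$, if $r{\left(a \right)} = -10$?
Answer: $14973$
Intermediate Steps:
$\left(-151 + r{\left(13 \right)}\right) \left(155 - 248\right) = \left(-151 - 10\right) \left(155 - 248\right) = \left(-161\right) \left(-93\right) = 14973$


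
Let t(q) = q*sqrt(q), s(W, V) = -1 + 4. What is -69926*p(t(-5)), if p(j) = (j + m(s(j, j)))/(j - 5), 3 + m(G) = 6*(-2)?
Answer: 69926*(-sqrt(5) + 3*I)/(sqrt(5) - I) ≈ -93235.0 + 52120.0*I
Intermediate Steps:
s(W, V) = 3
t(q) = q**(3/2)
m(G) = -15 (m(G) = -3 + 6*(-2) = -3 - 12 = -15)
p(j) = (-15 + j)/(-5 + j) (p(j) = (j - 15)/(j - 5) = (-15 + j)/(-5 + j))
-69926*p(t(-5)) = -69926*(-15 + (-5)**(3/2))/(-5 + (-5)**(3/2)) = -69926*(-15 - 5*I*sqrt(5))/(-5 - 5*I*sqrt(5))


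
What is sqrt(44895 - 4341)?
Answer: 3*sqrt(4506) ≈ 201.38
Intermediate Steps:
sqrt(44895 - 4341) = sqrt(40554) = 3*sqrt(4506)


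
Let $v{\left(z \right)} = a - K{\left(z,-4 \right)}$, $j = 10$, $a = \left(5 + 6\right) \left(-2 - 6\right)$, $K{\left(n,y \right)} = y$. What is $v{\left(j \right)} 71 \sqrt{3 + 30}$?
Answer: $- 5964 \sqrt{33} \approx -34261.0$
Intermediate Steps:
$a = -88$ ($a = 11 \left(-2 - 6\right) = 11 \left(-8\right) = -88$)
$v{\left(z \right)} = -84$ ($v{\left(z \right)} = -88 - -4 = -88 + 4 = -84$)
$v{\left(j \right)} 71 \sqrt{3 + 30} = \left(-84\right) 71 \sqrt{3 + 30} = - 5964 \sqrt{33}$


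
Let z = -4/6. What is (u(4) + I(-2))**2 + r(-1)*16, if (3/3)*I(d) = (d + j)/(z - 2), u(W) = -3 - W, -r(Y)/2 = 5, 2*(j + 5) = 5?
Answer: -33735/256 ≈ -131.78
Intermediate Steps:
z = -2/3 (z = -4*1/6 = -2/3 ≈ -0.66667)
j = -5/2 (j = -5 + (1/2)*5 = -5 + 5/2 = -5/2 ≈ -2.5000)
r(Y) = -10 (r(Y) = -2*5 = -10)
I(d) = 15/16 - 3*d/8 (I(d) = (d - 5/2)/(-2/3 - 2) = (-5/2 + d)/(-8/3) = (-5/2 + d)*(-3/8) = 15/16 - 3*d/8)
(u(4) + I(-2))**2 + r(-1)*16 = ((-3 - 1*4) + (15/16 - 3/8*(-2)))**2 - 10*16 = ((-3 - 4) + (15/16 + 3/4))**2 - 160 = (-7 + 27/16)**2 - 160 = (-85/16)**2 - 160 = 7225/256 - 160 = -33735/256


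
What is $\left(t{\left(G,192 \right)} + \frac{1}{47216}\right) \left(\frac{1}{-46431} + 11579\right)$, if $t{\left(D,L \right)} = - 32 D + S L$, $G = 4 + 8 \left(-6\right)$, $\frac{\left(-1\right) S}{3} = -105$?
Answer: $\frac{43638742764519537}{60896836} \approx 7.166 \cdot 10^{8}$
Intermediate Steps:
$S = 315$ ($S = \left(-3\right) \left(-105\right) = 315$)
$G = -44$ ($G = 4 - 48 = -44$)
$t{\left(D,L \right)} = - 32 D + 315 L$
$\left(t{\left(G,192 \right)} + \frac{1}{47216}\right) \left(\frac{1}{-46431} + 11579\right) = \left(\left(\left(-32\right) \left(-44\right) + 315 \cdot 192\right) + \frac{1}{47216}\right) \left(\frac{1}{-46431} + 11579\right) = \left(\left(1408 + 60480\right) + \frac{1}{47216}\right) \left(- \frac{1}{46431} + 11579\right) = \left(61888 + \frac{1}{47216}\right) \frac{537624548}{46431} = \frac{2922103809}{47216} \cdot \frac{537624548}{46431} = \frac{43638742764519537}{60896836}$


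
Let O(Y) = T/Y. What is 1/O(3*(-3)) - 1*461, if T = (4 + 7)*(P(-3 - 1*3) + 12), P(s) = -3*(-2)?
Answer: -10143/22 ≈ -461.05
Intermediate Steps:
P(s) = 6
T = 198 (T = (4 + 7)*(6 + 12) = 11*18 = 198)
O(Y) = 198/Y
1/O(3*(-3)) - 1*461 = 1/(198/((3*(-3)))) - 1*461 = 1/(198/(-9)) - 461 = 1/(198*(-⅑)) - 461 = 1/(-22) - 461 = -1/22 - 461 = -10143/22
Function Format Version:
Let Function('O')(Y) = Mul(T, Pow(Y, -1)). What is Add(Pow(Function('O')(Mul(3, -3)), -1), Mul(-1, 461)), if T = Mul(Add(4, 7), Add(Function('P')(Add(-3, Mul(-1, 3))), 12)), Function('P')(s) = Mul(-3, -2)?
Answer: Rational(-10143, 22) ≈ -461.05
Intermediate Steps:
Function('P')(s) = 6
T = 198 (T = Mul(Add(4, 7), Add(6, 12)) = Mul(11, 18) = 198)
Function('O')(Y) = Mul(198, Pow(Y, -1))
Add(Pow(Function('O')(Mul(3, -3)), -1), Mul(-1, 461)) = Add(Pow(Mul(198, Pow(Mul(3, -3), -1)), -1), Mul(-1, 461)) = Add(Pow(Mul(198, Pow(-9, -1)), -1), -461) = Add(Pow(Mul(198, Rational(-1, 9)), -1), -461) = Add(Pow(-22, -1), -461) = Add(Rational(-1, 22), -461) = Rational(-10143, 22)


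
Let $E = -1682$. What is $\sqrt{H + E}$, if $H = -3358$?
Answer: $12 i \sqrt{35} \approx 70.993 i$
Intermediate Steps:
$\sqrt{H + E} = \sqrt{-3358 - 1682} = \sqrt{-5040} = 12 i \sqrt{35}$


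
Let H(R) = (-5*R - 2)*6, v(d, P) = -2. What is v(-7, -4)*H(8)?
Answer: 504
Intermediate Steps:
H(R) = -12 - 30*R (H(R) = (-2 - 5*R)*6 = -12 - 30*R)
v(-7, -4)*H(8) = -2*(-12 - 30*8) = -2*(-12 - 240) = -2*(-252) = 504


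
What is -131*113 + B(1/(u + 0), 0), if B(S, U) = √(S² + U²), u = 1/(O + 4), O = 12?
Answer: -14787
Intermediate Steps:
u = 1/16 (u = 1/(12 + 4) = 1/16 ≈ 0.062500)
-131*113 + B(1/(u + 0), 0) = -131*113 + √((1/(1/16 + 0))² + 0²) = -14803 + √((1/(1/16))² + 0) = -14803 + √(16² + 0) = -14803 + √(256 + 0) = -14803 + √256 = -14803 + 16 = -14787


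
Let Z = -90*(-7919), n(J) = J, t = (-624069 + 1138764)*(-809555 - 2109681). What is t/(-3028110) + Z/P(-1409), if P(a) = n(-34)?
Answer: 815456426743/1715929 ≈ 4.7523e+5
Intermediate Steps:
t = -1502516173020 (t = 514695*(-2919236) = -1502516173020)
Z = 712710
P(a) = -34
t/(-3028110) + Z/P(-1409) = -1502516173020/(-3028110) + 712710/(-34) = -1502516173020*(-1/3028110) + 712710*(-1/34) = 50083872434/100937 - 356355/17 = 815456426743/1715929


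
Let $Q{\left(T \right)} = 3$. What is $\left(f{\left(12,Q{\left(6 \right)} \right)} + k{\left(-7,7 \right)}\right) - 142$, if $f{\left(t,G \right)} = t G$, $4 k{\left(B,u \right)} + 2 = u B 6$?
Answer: $-180$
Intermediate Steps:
$k{\left(B,u \right)} = - \frac{1}{2} + \frac{3 B u}{2}$ ($k{\left(B,u \right)} = - \frac{1}{2} + \frac{u B 6}{4} = - \frac{1}{2} + \frac{B u 6}{4} = - \frac{1}{2} + \frac{6 B u}{4} = - \frac{1}{2} + \frac{3 B u}{2}$)
$f{\left(t,G \right)} = G t$
$\left(f{\left(12,Q{\left(6 \right)} \right)} + k{\left(-7,7 \right)}\right) - 142 = \left(3 \cdot 12 + \left(- \frac{1}{2} + \frac{3}{2} \left(-7\right) 7\right)\right) - 142 = \left(36 - 74\right) - 142 = -38 - 142 = -180$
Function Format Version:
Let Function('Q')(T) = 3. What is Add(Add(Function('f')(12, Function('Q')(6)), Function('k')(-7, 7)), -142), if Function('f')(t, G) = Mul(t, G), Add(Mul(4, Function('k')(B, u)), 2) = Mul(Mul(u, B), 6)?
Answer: -180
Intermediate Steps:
Function('k')(B, u) = Add(Rational(-1, 2), Mul(Rational(3, 2), B, u)) (Function('k')(B, u) = Add(Rational(-1, 2), Mul(Rational(1, 4), Mul(Mul(u, B), 6))) = Add(Rational(-1, 2), Mul(Rational(1, 4), Mul(Mul(B, u), 6))) = Add(Rational(-1, 2), Mul(Rational(1, 4), Mul(6, B, u))) = Add(Rational(-1, 2), Mul(Rational(3, 2), B, u)))
Function('f')(t, G) = Mul(G, t)
Add(Add(Function('f')(12, Function('Q')(6)), Function('k')(-7, 7)), -142) = Add(Add(Mul(3, 12), Add(Rational(-1, 2), Mul(Rational(3, 2), -7, 7))), -142) = Add(Add(36, Add(Rational(-1, 2), Rational(-147, 2))), -142) = Add(Add(36, -74), -142) = Add(-38, -142) = -180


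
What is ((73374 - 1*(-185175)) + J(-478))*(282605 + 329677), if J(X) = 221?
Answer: 158440213140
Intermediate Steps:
((73374 - 1*(-185175)) + J(-478))*(282605 + 329677) = ((73374 - 1*(-185175)) + 221)*(282605 + 329677) = ((73374 + 185175) + 221)*612282 = (258549 + 221)*612282 = 258770*612282 = 158440213140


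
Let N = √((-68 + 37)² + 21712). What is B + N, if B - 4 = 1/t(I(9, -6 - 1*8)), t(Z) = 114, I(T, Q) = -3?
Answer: 457/114 + √22673 ≈ 154.58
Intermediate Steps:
N = √22673 (N = √((-31)² + 21712) = √(961 + 21712) = √22673 ≈ 150.58)
B = 457/114 (B = 4 + 1/114 = 457/114 ≈ 4.0088)
B + N = 457/114 + √22673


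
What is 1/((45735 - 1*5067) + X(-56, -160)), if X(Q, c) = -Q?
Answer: 1/40724 ≈ 2.4556e-5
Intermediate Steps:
1/((45735 - 1*5067) + X(-56, -160)) = 1/((45735 - 1*5067) - 1*(-56)) = 1/((45735 - 5067) + 56) = 1/(40668 + 56) = 1/40724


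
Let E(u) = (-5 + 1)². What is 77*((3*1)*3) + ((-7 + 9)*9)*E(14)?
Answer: 981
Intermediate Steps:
E(u) = 16 (E(u) = (-4)² = 16)
77*((3*1)*3) + ((-7 + 9)*9)*E(14) = 77*((3*1)*3) + ((-7 + 9)*9)*16 = 77*(3*3) + (2*9)*16 = 77*9 + 18*16 = 693 + 288 = 981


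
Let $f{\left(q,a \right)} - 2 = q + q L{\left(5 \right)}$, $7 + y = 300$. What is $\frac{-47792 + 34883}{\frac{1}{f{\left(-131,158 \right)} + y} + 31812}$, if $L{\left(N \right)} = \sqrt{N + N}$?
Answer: $- \frac{59428409466036}{146451041489279} - \frac{1691079 \sqrt{10}}{146451041489279} \approx -0.40579$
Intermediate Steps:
$y = 293$ ($y = -7 + 300 = 293$)
$L{\left(N \right)} = \sqrt{2} \sqrt{N}$ ($L{\left(N \right)} = \sqrt{2 N} = \sqrt{2} \sqrt{N}$)
$f{\left(q,a \right)} = 2 + q + q \sqrt{10}$ ($f{\left(q,a \right)} = 2 + \left(q + q \sqrt{2} \sqrt{5}\right) = 2 + \left(q + q \sqrt{10}\right) = 2 + q + q \sqrt{10}$)
$\frac{-47792 + 34883}{\frac{1}{f{\left(-131,158 \right)} + y} + 31812} = \frac{-47792 + 34883}{\frac{1}{\left(2 - 131 - 131 \sqrt{10}\right) + 293} + 31812} = - \frac{12909}{\frac{1}{\left(-129 - 131 \sqrt{10}\right) + 293} + 31812} = - \frac{12909}{\frac{1}{164 - 131 \sqrt{10}} + 31812} = - \frac{12909}{31812 + \frac{1}{164 - 131 \sqrt{10}}}$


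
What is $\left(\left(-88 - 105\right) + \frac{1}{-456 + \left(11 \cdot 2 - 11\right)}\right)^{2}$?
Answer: $\frac{7376404996}{198025} \approx 37250.0$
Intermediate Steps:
$\left(\left(-88 - 105\right) + \frac{1}{-456 + \left(11 \cdot 2 - 11\right)}\right)^{2} = \left(-193 + \frac{1}{-456 + \left(22 - 11\right)}\right)^{2} = \left(-193 + \frac{1}{-456 + 11}\right)^{2} = \left(-193 + \frac{1}{-445}\right)^{2} = \left(-193 - \frac{1}{445}\right)^{2} = \left(- \frac{85886}{445}\right)^{2} = \frac{7376404996}{198025}$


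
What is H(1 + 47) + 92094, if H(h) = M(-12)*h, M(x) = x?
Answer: 91518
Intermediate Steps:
H(h) = -12*h
H(1 + 47) + 92094 = -12*(1 + 47) + 92094 = -12*48 + 92094 = -576 + 92094 = 91518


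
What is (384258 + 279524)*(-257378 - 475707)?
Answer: -486608627470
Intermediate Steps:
(384258 + 279524)*(-257378 - 475707) = 663782*(-733085) = -486608627470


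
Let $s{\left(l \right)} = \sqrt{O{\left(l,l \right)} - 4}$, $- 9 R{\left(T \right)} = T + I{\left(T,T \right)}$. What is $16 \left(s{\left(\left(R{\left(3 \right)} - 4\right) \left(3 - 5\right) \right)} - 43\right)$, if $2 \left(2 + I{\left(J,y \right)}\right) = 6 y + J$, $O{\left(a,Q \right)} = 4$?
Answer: $-688$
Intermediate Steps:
$I{\left(J,y \right)} = -2 + \frac{J}{2} + 3 y$ ($I{\left(J,y \right)} = -2 + \frac{6 y + J}{2} = -2 + \frac{J + 6 y}{2} = -2 + \left(\frac{J}{2} + 3 y\right) = -2 + \frac{J}{2} + 3 y$)
$R{\left(T \right)} = \frac{2}{9} - \frac{T}{2}$ ($R{\left(T \right)} = - \frac{T + \left(-2 + \frac{T}{2} + 3 T\right)}{9} = - \frac{T + \left(-2 + \frac{7 T}{2}\right)}{9} = - \frac{-2 + \frac{9 T}{2}}{9} = \frac{2}{9} - \frac{T}{2}$)
$s{\left(l \right)} = 0$ ($s{\left(l \right)} = \sqrt{4 - 4} = \sqrt{0} = 0$)
$16 \left(s{\left(\left(R{\left(3 \right)} - 4\right) \left(3 - 5\right) \right)} - 43\right) = 16 \left(0 - 43\right) = 16 \left(-43\right) = -688$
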